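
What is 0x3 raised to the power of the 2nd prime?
Convert 0x3 (hexadecimal) → 3 (decimal)
Convert the 2nd prime (prime index) → 3 (decimal)
Compute 3 ^ 3 = 27
27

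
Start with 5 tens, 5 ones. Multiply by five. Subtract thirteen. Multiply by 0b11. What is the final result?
Convert 5 tens, 5 ones (place-value notation) → 5×10 + 5 = 55 (decimal)
Start: 55
Convert five (English words) → 5 (decimal)
55 × 5 = 275
Convert thirteen (English words) → 13 (decimal)
275 - 13 = 262
Convert 0b11 (binary) → 2 + 1 = 3 (decimal)
262 × 3 = 786
786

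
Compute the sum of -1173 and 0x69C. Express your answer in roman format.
Convert 0x69C (hexadecimal) → 6×256 + 9×16 + 12 = 1692 (decimal)
Compute -1173 + 1692 = 519
Convert 519 (decimal) → 519 = 500 + 10 + 9 → DXIX (Roman numeral)
DXIX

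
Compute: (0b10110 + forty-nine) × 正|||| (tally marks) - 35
Convert 0b10110 (binary) → 16 + 4 + 2 = 22 (decimal)
Convert forty-nine (English words) → 49 (decimal)
Convert 正|||| (tally marks) → 5 + 4 = 9 (decimal)
Expression in decimal: (22 + 49) × 9 - 35
Parentheses first: 22 + 49 = 71
Multiply: 71 × 9 = 639
Subtract: 639 - 35 = 604
604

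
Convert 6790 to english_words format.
Convert 6790 (decimal) → 6790 = 6×1000 + 7×100 + 90 → six thousand seven hundred ninety (English words)
six thousand seven hundred ninety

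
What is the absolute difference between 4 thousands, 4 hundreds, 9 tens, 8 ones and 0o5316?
Convert 4 thousands, 4 hundreds, 9 tens, 8 ones (place-value notation) → 4×1000 + 4×100 + 9×10 + 8 = 4498 (decimal)
Convert 0o5316 (octal) → 5×512 + 3×64 + 1×8 + 6 = 2766 (decimal)
Compute |4498 - 2766| = 1732
1732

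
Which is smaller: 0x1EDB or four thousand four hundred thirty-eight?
Convert 0x1EDB (hexadecimal) → 1×4096 + 14×256 + 13×16 + 11 = 7899 (decimal)
Convert four thousand four hundred thirty-eight (English words) → 4×1000 + 4×100 + 38 = 4438 (decimal)
Compare 7899 vs 4438: smaller = 4438
4438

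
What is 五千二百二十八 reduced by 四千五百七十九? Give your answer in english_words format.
Convert 五千二百二十八 (Chinese numeral) → 5×1000 + 2×100 + 2×10 + 8 = 5228 (decimal)
Convert 四千五百七十九 (Chinese numeral) → 4×1000 + 5×100 + 7×10 + 9 = 4579 (decimal)
Compute 5228 - 4579 = 649
Convert 649 (decimal) → 649 = 6×100 + 49 → six hundred forty-nine (English words)
six hundred forty-nine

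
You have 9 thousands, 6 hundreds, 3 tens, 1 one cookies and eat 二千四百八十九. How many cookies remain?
Convert 9 thousands, 6 hundreds, 3 tens, 1 one (place-value notation) → 9×1000 + 6×100 + 3×10 + 1 = 9631 (decimal)
Convert 二千四百八十九 (Chinese numeral) → 2×1000 + 4×100 + 8×10 + 9 = 2489 (decimal)
Compute 9631 - 2489 = 7142
7142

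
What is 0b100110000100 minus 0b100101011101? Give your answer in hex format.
Convert 0b100110000100 (binary) → 2048 + 256 + 128 + 4 = 2436 (decimal)
Convert 0b100101011101 (binary) → 2048 + 256 + 64 + 16 + 8 + 4 + 1 = 2397 (decimal)
Compute 2436 - 2397 = 39
Convert 39 (decimal) → 39 = 2×16 + 7 → 0x27 (hexadecimal)
0x27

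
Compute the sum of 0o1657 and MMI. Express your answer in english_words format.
Convert 0o1657 (octal) → 1×512 + 6×64 + 5×8 + 7 = 943 (decimal)
Convert MMI (Roman numeral) → 1000 + 1000 + 1 = 2001 (decimal)
Compute 943 + 2001 = 2944
Convert 2944 (decimal) → 2944 = 2×1000 + 9×100 + 44 → two thousand nine hundred forty-four (English words)
two thousand nine hundred forty-four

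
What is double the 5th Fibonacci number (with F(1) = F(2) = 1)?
The 5th Fibonacci number (with F(1) = F(2) = 1): 1, 1, 2, 3, 5 → 5
Compute 5 × 2 = 10
10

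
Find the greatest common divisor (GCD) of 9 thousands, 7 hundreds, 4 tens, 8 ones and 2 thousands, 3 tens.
Convert 9 thousands, 7 hundreds, 4 tens, 8 ones (place-value notation) → 9×1000 + 7×100 + 4×10 + 8 = 9748 (decimal)
Convert 2 thousands, 3 tens (place-value notation) → 2×1000 + 3×10 = 2030 (decimal)
Compute gcd(9748, 2030) = 2
2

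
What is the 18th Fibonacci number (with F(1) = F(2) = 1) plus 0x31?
The 18th Fibonacci number (with F(1) = F(2) = 1) = 2584
Convert 0x31 (hexadecimal) → 3×16 + 1 = 49 (decimal)
Compute 2584 + 49 = 2633
2633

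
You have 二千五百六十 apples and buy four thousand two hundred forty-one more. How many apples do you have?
Convert 二千五百六十 (Chinese numeral) → 2×1000 + 5×100 + 6×10 = 2560 (decimal)
Convert four thousand two hundred forty-one (English words) → 4×1000 + 2×100 + 41 = 4241 (decimal)
Compute 2560 + 4241 = 6801
6801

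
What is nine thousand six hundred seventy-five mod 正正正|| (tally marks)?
Convert nine thousand six hundred seventy-five (English words) → 9×1000 + 6×100 + 75 = 9675 (decimal)
Convert 正正正|| (tally marks) → 5 + 5 + 5 + 2 = 17 (decimal)
Compute 9675 mod 17 = 2
2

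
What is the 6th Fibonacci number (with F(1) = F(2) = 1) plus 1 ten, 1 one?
The 6th Fibonacci number (with F(1) = F(2) = 1): 1, 1, 2, 3, 5, 8 → 8
Convert 1 ten, 1 one (place-value notation) → 1×10 + 1 = 11 (decimal)
Compute 8 + 11 = 19
19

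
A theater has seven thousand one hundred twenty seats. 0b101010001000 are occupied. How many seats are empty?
Convert seven thousand one hundred twenty (English words) → 7×1000 + 1×100 + 20 = 7120 (decimal)
Convert 0b101010001000 (binary) → 2048 + 512 + 128 + 8 = 2696 (decimal)
Compute 7120 - 2696 = 4424
4424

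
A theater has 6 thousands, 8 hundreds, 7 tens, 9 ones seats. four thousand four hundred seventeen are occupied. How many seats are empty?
Convert 6 thousands, 8 hundreds, 7 tens, 9 ones (place-value notation) → 6×1000 + 8×100 + 7×10 + 9 = 6879 (decimal)
Convert four thousand four hundred seventeen (English words) → 4×1000 + 4×100 + 17 = 4417 (decimal)
Compute 6879 - 4417 = 2462
2462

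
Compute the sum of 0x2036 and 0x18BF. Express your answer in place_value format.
Convert 0x2036 (hexadecimal) → 2×4096 + 3×16 + 6 = 8246 (decimal)
Convert 0x18BF (hexadecimal) → 1×4096 + 8×256 + 11×16 + 15 = 6335 (decimal)
Compute 8246 + 6335 = 14581
Convert 14581 (decimal) → 14581 = 14×1000 + 5×100 + 8×10 + 1 → 14 thousands, 5 hundreds, 8 tens, 1 one (place-value notation)
14 thousands, 5 hundreds, 8 tens, 1 one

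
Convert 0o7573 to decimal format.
Convert 0o7573 (octal) → 7×512 + 5×64 + 7×8 + 3 = 3963 (decimal)
3963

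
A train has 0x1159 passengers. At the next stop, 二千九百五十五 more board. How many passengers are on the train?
Convert 0x1159 (hexadecimal) → 1×4096 + 1×256 + 5×16 + 9 = 4441 (decimal)
Convert 二千九百五十五 (Chinese numeral) → 2×1000 + 9×100 + 5×10 + 5 = 2955 (decimal)
Compute 4441 + 2955 = 7396
7396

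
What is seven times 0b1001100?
Convert seven (English words) → 7 (decimal)
Convert 0b1001100 (binary) → 64 + 8 + 4 = 76 (decimal)
Compute 7 × 76 = 532
532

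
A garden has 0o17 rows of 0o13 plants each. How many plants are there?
Convert 0o13 (octal) → 1×8 + 3 = 11 (decimal)
Convert 0o17 (octal) → 1×8 + 7 = 15 (decimal)
Compute 11 × 15 = 165
165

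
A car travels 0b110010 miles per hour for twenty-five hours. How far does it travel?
Convert 0b110010 (binary) → 32 + 16 + 2 = 50 (decimal)
Convert twenty-five (English words) → 25 (decimal)
Compute 50 × 25 = 1250
1250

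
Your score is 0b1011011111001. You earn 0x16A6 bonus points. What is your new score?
Convert 0b1011011111001 (binary) → 4096 + 1024 + 512 + 128 + 64 + 32 + 16 + 8 + 1 = 5881 (decimal)
Convert 0x16A6 (hexadecimal) → 1×4096 + 6×256 + 10×16 + 6 = 5798 (decimal)
Compute 5881 + 5798 = 11679
11679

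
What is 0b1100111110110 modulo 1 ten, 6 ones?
Convert 0b1100111110110 (binary) → 4096 + 2048 + 256 + 128 + 64 + 32 + 16 + 4 + 2 = 6646 (decimal)
Convert 1 ten, 6 ones (place-value notation) → 1×10 + 6 = 16 (decimal)
Compute 6646 mod 16 = 6
6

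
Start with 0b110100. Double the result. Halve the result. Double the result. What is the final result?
Convert 0b110100 (binary) → 32 + 16 + 4 = 52 (decimal)
Start: 52
52 × 2 = 104
104 ÷ 2 = 52
52 × 2 = 104
104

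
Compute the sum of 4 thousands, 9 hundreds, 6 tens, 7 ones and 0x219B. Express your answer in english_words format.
Convert 4 thousands, 9 hundreds, 6 tens, 7 ones (place-value notation) → 4×1000 + 9×100 + 6×10 + 7 = 4967 (decimal)
Convert 0x219B (hexadecimal) → 2×4096 + 1×256 + 9×16 + 11 = 8603 (decimal)
Compute 4967 + 8603 = 13570
Convert 13570 (decimal) → 13570 = 13×1000 + 5×100 + 70 → thirteen thousand five hundred seventy (English words)
thirteen thousand five hundred seventy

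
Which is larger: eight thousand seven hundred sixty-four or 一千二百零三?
Convert eight thousand seven hundred sixty-four (English words) → 8×1000 + 7×100 + 64 = 8764 (decimal)
Convert 一千二百零三 (Chinese numeral) → 1×1000 + 2×100 + 3 = 1203 (decimal)
Compare 8764 vs 1203: larger = 8764
8764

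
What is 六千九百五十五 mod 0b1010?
Convert 六千九百五十五 (Chinese numeral) → 6×1000 + 9×100 + 5×10 + 5 = 6955 (decimal)
Convert 0b1010 (binary) → 8 + 2 = 10 (decimal)
Compute 6955 mod 10 = 5
5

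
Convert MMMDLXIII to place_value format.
Convert MMMDLXIII (Roman numeral) → 1000 + 1000 + 1000 + 500 + 50 + 10 + 1 + 1 + 1 = 3563 (decimal)
Convert 3563 (decimal) → 3563 = 3×1000 + 5×100 + 6×10 + 3 → 3 thousands, 5 hundreds, 6 tens, 3 ones (place-value notation)
3 thousands, 5 hundreds, 6 tens, 3 ones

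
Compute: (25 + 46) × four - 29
Convert four (English words) → 4 (decimal)
Expression in decimal: (25 + 46) × 4 - 29
Parentheses first: 25 + 46 = 71
Multiply: 71 × 4 = 284
Subtract: 284 - 29 = 255
255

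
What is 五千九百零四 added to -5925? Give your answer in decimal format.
Convert 五千九百零四 (Chinese numeral) → 5×1000 + 9×100 + 4 = 5904 (decimal)
Compute 5904 + -5925 = -21
-21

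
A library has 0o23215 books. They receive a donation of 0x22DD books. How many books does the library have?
Convert 0o23215 (octal) → 2×4096 + 3×512 + 2×64 + 1×8 + 5 = 9869 (decimal)
Convert 0x22DD (hexadecimal) → 2×4096 + 2×256 + 13×16 + 13 = 8925 (decimal)
Compute 9869 + 8925 = 18794
18794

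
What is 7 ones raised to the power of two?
Convert 7 ones (place-value notation) → 7 (decimal)
Convert two (English words) → 2 (decimal)
Compute 7 ^ 2 = 49
49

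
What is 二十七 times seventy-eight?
Convert 二十七 (Chinese numeral) → 2×10 + 7 = 27 (decimal)
Convert seventy-eight (English words) → 78 (decimal)
Compute 27 × 78 = 2106
2106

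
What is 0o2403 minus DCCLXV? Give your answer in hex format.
Convert 0o2403 (octal) → 2×512 + 4×64 + 3 = 1283 (decimal)
Convert DCCLXV (Roman numeral) → 500 + 100 + 100 + 50 + 10 + 5 = 765 (decimal)
Compute 1283 - 765 = 518
Convert 518 (decimal) → 518 = 2×256 + 6 → 0x206 (hexadecimal)
0x206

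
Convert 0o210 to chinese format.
Convert 0o210 (octal) → 2×64 + 1×8 = 136 (decimal)
Convert 136 (decimal) → 136 = 1×100 + 3×10 + 6 → 一百三十六 (Chinese numeral)
一百三十六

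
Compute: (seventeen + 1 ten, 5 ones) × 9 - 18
Convert seventeen (English words) → 17 (decimal)
Convert 1 ten, 5 ones (place-value notation) → 1×10 + 5 = 15 (decimal)
Expression in decimal: (17 + 15) × 9 - 18
Parentheses first: 17 + 15 = 32
Multiply: 32 × 9 = 288
Subtract: 288 - 18 = 270
270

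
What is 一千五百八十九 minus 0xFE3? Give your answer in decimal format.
Convert 一千五百八十九 (Chinese numeral) → 1×1000 + 5×100 + 8×10 + 9 = 1589 (decimal)
Convert 0xFE3 (hexadecimal) → 15×256 + 14×16 + 3 = 4067 (decimal)
Compute 1589 - 4067 = -2478
-2478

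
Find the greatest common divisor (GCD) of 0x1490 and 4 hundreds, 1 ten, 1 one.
Convert 0x1490 (hexadecimal) → 1×4096 + 4×256 + 9×16 = 5264 (decimal)
Convert 4 hundreds, 1 ten, 1 one (place-value notation) → 4×100 + 1×10 + 1 = 411 (decimal)
Compute gcd(5264, 411) = 1
1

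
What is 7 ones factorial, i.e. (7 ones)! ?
Convert 7 ones (place-value notation) → 7 (decimal)
Compute 7! = 5040
5040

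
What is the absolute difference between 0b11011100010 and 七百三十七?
Convert 0b11011100010 (binary) → 1024 + 512 + 128 + 64 + 32 + 2 = 1762 (decimal)
Convert 七百三十七 (Chinese numeral) → 7×100 + 3×10 + 7 = 737 (decimal)
Compute |1762 - 737| = 1025
1025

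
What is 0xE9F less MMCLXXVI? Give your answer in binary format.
Convert 0xE9F (hexadecimal) → 14×256 + 9×16 + 15 = 3743 (decimal)
Convert MMCLXXVI (Roman numeral) → 1000 + 1000 + 100 + 50 + 10 + 10 + 5 + 1 = 2176 (decimal)
Compute 3743 - 2176 = 1567
Convert 1567 (decimal) → 1567 = 1024 + 512 + 16 + 8 + 4 + 2 + 1 → 0b11000011111 (binary)
0b11000011111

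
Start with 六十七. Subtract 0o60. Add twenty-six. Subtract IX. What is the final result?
Convert 六十七 (Chinese numeral) → 6×10 + 7 = 67 (decimal)
Start: 67
Convert 0o60 (octal) → 6×8 = 48 (decimal)
67 - 48 = 19
Convert twenty-six (English words) → 26 (decimal)
19 + 26 = 45
Convert IX (Roman numeral) → 9 (decimal)
45 - 9 = 36
36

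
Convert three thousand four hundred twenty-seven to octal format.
Convert three thousand four hundred twenty-seven (English words) → 3×1000 + 4×100 + 27 = 3427 (decimal)
Convert 3427 (decimal) → 3427 = 6×512 + 5×64 + 4×8 + 3 → 0o6543 (octal)
0o6543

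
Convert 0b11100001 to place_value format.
Convert 0b11100001 (binary) → 128 + 64 + 32 + 1 = 225 (decimal)
Convert 225 (decimal) → 225 = 2×100 + 2×10 + 5 → 2 hundreds, 2 tens, 5 ones (place-value notation)
2 hundreds, 2 tens, 5 ones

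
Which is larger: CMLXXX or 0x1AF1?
Convert CMLXXX (Roman numeral) → 900 + 50 + 10 + 10 + 10 = 980 (decimal)
Convert 0x1AF1 (hexadecimal) → 1×4096 + 10×256 + 15×16 + 1 = 6897 (decimal)
Compare 980 vs 6897: larger = 6897
6897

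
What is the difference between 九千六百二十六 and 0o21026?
Convert 九千六百二十六 (Chinese numeral) → 9×1000 + 6×100 + 2×10 + 6 = 9626 (decimal)
Convert 0o21026 (octal) → 2×4096 + 1×512 + 2×8 + 6 = 8726 (decimal)
Difference: |9626 - 8726| = 900
900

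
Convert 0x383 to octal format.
Convert 0x383 (hexadecimal) → 3×256 + 8×16 + 3 = 899 (decimal)
Convert 899 (decimal) → 899 = 1×512 + 6×64 + 3 → 0o1603 (octal)
0o1603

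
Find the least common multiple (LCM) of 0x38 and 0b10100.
Convert 0x38 (hexadecimal) → 3×16 + 8 = 56 (decimal)
Convert 0b10100 (binary) → 16 + 4 = 20 (decimal)
Compute lcm(56, 20) = 280
280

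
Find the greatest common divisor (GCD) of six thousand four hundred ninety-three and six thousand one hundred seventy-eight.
Convert six thousand four hundred ninety-three (English words) → 6×1000 + 4×100 + 93 = 6493 (decimal)
Convert six thousand one hundred seventy-eight (English words) → 6×1000 + 1×100 + 78 = 6178 (decimal)
Compute gcd(6493, 6178) = 1
1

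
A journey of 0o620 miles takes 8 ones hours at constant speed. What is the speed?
Convert 0o620 (octal) → 6×64 + 2×8 = 400 (decimal)
Convert 8 ones (place-value notation) → 8 (decimal)
Compute 400 ÷ 8 = 50
50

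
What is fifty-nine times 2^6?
Convert fifty-nine (English words) → 59 (decimal)
Convert 2^6 (power) → 64 (decimal)
Compute 59 × 64 = 3776
3776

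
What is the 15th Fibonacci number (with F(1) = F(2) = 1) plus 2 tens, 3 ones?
The 15th Fibonacci number (with F(1) = F(2) = 1): 1, 1, 2, 3, 5, 8, 13, 21, 34, 55, 89, 144, 233, 377, 610 → 610
Convert 2 tens, 3 ones (place-value notation) → 2×10 + 3 = 23 (decimal)
Compute 610 + 23 = 633
633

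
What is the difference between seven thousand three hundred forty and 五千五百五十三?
Convert seven thousand three hundred forty (English words) → 7×1000 + 3×100 + 40 = 7340 (decimal)
Convert 五千五百五十三 (Chinese numeral) → 5×1000 + 5×100 + 5×10 + 3 = 5553 (decimal)
Difference: |7340 - 5553| = 1787
1787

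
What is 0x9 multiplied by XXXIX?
Convert 0x9 (hexadecimal) → 9 (decimal)
Convert XXXIX (Roman numeral) → 10 + 10 + 10 + 9 = 39 (decimal)
Compute 9 × 39 = 351
351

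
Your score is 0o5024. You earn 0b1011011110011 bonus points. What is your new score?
Convert 0o5024 (octal) → 5×512 + 2×8 + 4 = 2580 (decimal)
Convert 0b1011011110011 (binary) → 4096 + 1024 + 512 + 128 + 64 + 32 + 16 + 2 + 1 = 5875 (decimal)
Compute 2580 + 5875 = 8455
8455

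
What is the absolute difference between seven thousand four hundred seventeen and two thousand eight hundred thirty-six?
Convert seven thousand four hundred seventeen (English words) → 7×1000 + 4×100 + 17 = 7417 (decimal)
Convert two thousand eight hundred thirty-six (English words) → 2×1000 + 8×100 + 36 = 2836 (decimal)
Compute |7417 - 2836| = 4581
4581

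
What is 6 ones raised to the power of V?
Convert 6 ones (place-value notation) → 6 (decimal)
Convert V (Roman numeral) → 5 (decimal)
Compute 6 ^ 5 = 7776
7776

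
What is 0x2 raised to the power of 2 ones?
Convert 0x2 (hexadecimal) → 2 (decimal)
Convert 2 ones (place-value notation) → 2 (decimal)
Compute 2 ^ 2 = 4
4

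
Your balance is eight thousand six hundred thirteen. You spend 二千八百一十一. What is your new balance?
Convert eight thousand six hundred thirteen (English words) → 8×1000 + 6×100 + 13 = 8613 (decimal)
Convert 二千八百一十一 (Chinese numeral) → 2×1000 + 8×100 + 1×10 + 1 = 2811 (decimal)
Compute 8613 - 2811 = 5802
5802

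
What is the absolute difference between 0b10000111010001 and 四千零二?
Convert 0b10000111010001 (binary) → 8192 + 256 + 128 + 64 + 16 + 1 = 8657 (decimal)
Convert 四千零二 (Chinese numeral) → 4×1000 + 2 = 4002 (decimal)
Compute |8657 - 4002| = 4655
4655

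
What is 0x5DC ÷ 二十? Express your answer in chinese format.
Convert 0x5DC (hexadecimal) → 5×256 + 13×16 + 12 = 1500 (decimal)
Convert 二十 (Chinese numeral) → 2×10 = 20 (decimal)
Compute 1500 ÷ 20 = 75
Convert 75 (decimal) → 75 = 7×10 + 5 → 七十五 (Chinese numeral)
七十五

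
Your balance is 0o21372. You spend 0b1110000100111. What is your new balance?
Convert 0o21372 (octal) → 2×4096 + 1×512 + 3×64 + 7×8 + 2 = 8954 (decimal)
Convert 0b1110000100111 (binary) → 4096 + 2048 + 1024 + 32 + 4 + 2 + 1 = 7207 (decimal)
Compute 8954 - 7207 = 1747
1747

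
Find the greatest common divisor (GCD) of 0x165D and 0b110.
Convert 0x165D (hexadecimal) → 1×4096 + 6×256 + 5×16 + 13 = 5725 (decimal)
Convert 0b110 (binary) → 4 + 2 = 6 (decimal)
Compute gcd(5725, 6) = 1
1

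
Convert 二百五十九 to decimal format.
Convert 二百五十九 (Chinese numeral) → 2×100 + 5×10 + 9 = 259 (decimal)
259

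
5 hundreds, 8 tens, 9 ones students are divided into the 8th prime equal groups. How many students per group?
Convert 5 hundreds, 8 tens, 9 ones (place-value notation) → 5×100 + 8×10 + 9 = 589 (decimal)
Convert the 8th prime (prime index) → 19 (decimal)
Compute 589 ÷ 19 = 31
31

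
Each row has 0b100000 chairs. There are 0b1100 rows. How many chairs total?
Convert 0b100000 (binary) → 32 (decimal)
Convert 0b1100 (binary) → 8 + 4 = 12 (decimal)
Compute 32 × 12 = 384
384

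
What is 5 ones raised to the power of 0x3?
Convert 5 ones (place-value notation) → 5 (decimal)
Convert 0x3 (hexadecimal) → 3 (decimal)
Compute 5 ^ 3 = 125
125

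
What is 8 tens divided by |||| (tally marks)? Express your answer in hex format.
Convert 8 tens (place-value notation) → 8×10 = 80 (decimal)
Convert |||| (tally marks) → 4 (decimal)
Compute 80 ÷ 4 = 20
Convert 20 (decimal) → 20 = 1×16 + 4 → 0x14 (hexadecimal)
0x14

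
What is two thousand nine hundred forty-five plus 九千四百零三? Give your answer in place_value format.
Convert two thousand nine hundred forty-five (English words) → 2×1000 + 9×100 + 45 = 2945 (decimal)
Convert 九千四百零三 (Chinese numeral) → 9×1000 + 4×100 + 3 = 9403 (decimal)
Compute 2945 + 9403 = 12348
Convert 12348 (decimal) → 12348 = 12×1000 + 3×100 + 4×10 + 8 → 12 thousands, 3 hundreds, 4 tens, 8 ones (place-value notation)
12 thousands, 3 hundreds, 4 tens, 8 ones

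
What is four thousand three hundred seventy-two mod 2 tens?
Convert four thousand three hundred seventy-two (English words) → 4×1000 + 3×100 + 72 = 4372 (decimal)
Convert 2 tens (place-value notation) → 2×10 = 20 (decimal)
Compute 4372 mod 20 = 12
12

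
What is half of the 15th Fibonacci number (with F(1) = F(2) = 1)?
The 15th Fibonacci number (with F(1) = F(2) = 1): 1, 1, 2, 3, 5, 8, 13, 21, 34, 55, 89, 144, 233, 377, 610 → 610
Compute 610 ÷ 2 = 305
305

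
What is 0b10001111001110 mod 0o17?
Convert 0b10001111001110 (binary) → 8192 + 512 + 256 + 128 + 64 + 8 + 4 + 2 = 9166 (decimal)
Convert 0o17 (octal) → 1×8 + 7 = 15 (decimal)
Compute 9166 mod 15 = 1
1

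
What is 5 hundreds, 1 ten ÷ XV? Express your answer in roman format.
Convert 5 hundreds, 1 ten (place-value notation) → 5×100 + 1×10 = 510 (decimal)
Convert XV (Roman numeral) → 10 + 5 = 15 (decimal)
Compute 510 ÷ 15 = 34
Convert 34 (decimal) → 34 = 10 + 10 + 10 + 4 → XXXIV (Roman numeral)
XXXIV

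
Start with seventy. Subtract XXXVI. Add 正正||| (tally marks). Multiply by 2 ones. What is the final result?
Convert seventy (English words) → 70 (decimal)
Start: 70
Convert XXXVI (Roman numeral) → 10 + 10 + 10 + 5 + 1 = 36 (decimal)
70 - 36 = 34
Convert 正正||| (tally marks) → 5 + 5 + 3 = 13 (decimal)
34 + 13 = 47
Convert 2 ones (place-value notation) → 2 (decimal)
47 × 2 = 94
94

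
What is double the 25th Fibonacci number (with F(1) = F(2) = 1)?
The 25th Fibonacci number (with F(1) = F(2) = 1) = 75025
Compute 75025 × 2 = 150050
150050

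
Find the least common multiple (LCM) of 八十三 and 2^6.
Convert 八十三 (Chinese numeral) → 8×10 + 3 = 83 (decimal)
Convert 2^6 (power) → 64 (decimal)
Compute lcm(83, 64) = 5312
5312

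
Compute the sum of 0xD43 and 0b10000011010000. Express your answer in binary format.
Convert 0xD43 (hexadecimal) → 13×256 + 4×16 + 3 = 3395 (decimal)
Convert 0b10000011010000 (binary) → 8192 + 128 + 64 + 16 = 8400 (decimal)
Compute 3395 + 8400 = 11795
Convert 11795 (decimal) → 11795 = 8192 + 2048 + 1024 + 512 + 16 + 2 + 1 → 0b10111000010011 (binary)
0b10111000010011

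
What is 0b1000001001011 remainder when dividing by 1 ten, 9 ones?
Convert 0b1000001001011 (binary) → 4096 + 64 + 8 + 2 + 1 = 4171 (decimal)
Convert 1 ten, 9 ones (place-value notation) → 1×10 + 9 = 19 (decimal)
Compute 4171 mod 19 = 10
10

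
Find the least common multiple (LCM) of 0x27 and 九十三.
Convert 0x27 (hexadecimal) → 2×16 + 7 = 39 (decimal)
Convert 九十三 (Chinese numeral) → 9×10 + 3 = 93 (decimal)
Compute lcm(39, 93) = 1209
1209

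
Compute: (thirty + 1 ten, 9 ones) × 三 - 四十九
Convert thirty (English words) → 30 (decimal)
Convert 1 ten, 9 ones (place-value notation) → 1×10 + 9 = 19 (decimal)
Convert 三 (Chinese numeral) → 3 (decimal)
Convert 四十九 (Chinese numeral) → 4×10 + 9 = 49 (decimal)
Expression in decimal: (30 + 19) × 3 - 49
Parentheses first: 30 + 19 = 49
Multiply: 49 × 3 = 147
Subtract: 147 - 49 = 98
98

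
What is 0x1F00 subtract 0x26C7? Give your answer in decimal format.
Convert 0x1F00 (hexadecimal) → 1×4096 + 15×256 = 7936 (decimal)
Convert 0x26C7 (hexadecimal) → 2×4096 + 6×256 + 12×16 + 7 = 9927 (decimal)
Compute 7936 - 9927 = -1991
-1991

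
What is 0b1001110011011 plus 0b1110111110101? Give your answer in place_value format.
Convert 0b1001110011011 (binary) → 4096 + 512 + 256 + 128 + 16 + 8 + 2 + 1 = 5019 (decimal)
Convert 0b1110111110101 (binary) → 4096 + 2048 + 1024 + 256 + 128 + 64 + 32 + 16 + 4 + 1 = 7669 (decimal)
Compute 5019 + 7669 = 12688
Convert 12688 (decimal) → 12688 = 12×1000 + 6×100 + 8×10 + 8 → 12 thousands, 6 hundreds, 8 tens, 8 ones (place-value notation)
12 thousands, 6 hundreds, 8 tens, 8 ones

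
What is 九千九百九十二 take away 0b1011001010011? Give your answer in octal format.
Convert 九千九百九十二 (Chinese numeral) → 9×1000 + 9×100 + 9×10 + 2 = 9992 (decimal)
Convert 0b1011001010011 (binary) → 4096 + 1024 + 512 + 64 + 16 + 2 + 1 = 5715 (decimal)
Compute 9992 - 5715 = 4277
Convert 4277 (decimal) → 4277 = 1×4096 + 2×64 + 6×8 + 5 → 0o10265 (octal)
0o10265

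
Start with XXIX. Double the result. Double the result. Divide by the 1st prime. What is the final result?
Convert XXIX (Roman numeral) → 10 + 10 + 9 = 29 (decimal)
Start: 29
29 × 2 = 58
58 × 2 = 116
Convert the 1st prime (prime index) → 2 (decimal)
116 ÷ 2 = 58
58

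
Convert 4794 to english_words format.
Convert 4794 (decimal) → 4794 = 4×1000 + 7×100 + 94 → four thousand seven hundred ninety-four (English words)
four thousand seven hundred ninety-four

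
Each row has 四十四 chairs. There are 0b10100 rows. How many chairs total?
Convert 四十四 (Chinese numeral) → 4×10 + 4 = 44 (decimal)
Convert 0b10100 (binary) → 16 + 4 = 20 (decimal)
Compute 44 × 20 = 880
880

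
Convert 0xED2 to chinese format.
Convert 0xED2 (hexadecimal) → 14×256 + 13×16 + 2 = 3794 (decimal)
Convert 3794 (decimal) → 3794 = 3×1000 + 7×100 + 9×10 + 4 → 三千七百九十四 (Chinese numeral)
三千七百九十四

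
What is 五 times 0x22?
Convert 五 (Chinese numeral) → 5 (decimal)
Convert 0x22 (hexadecimal) → 2×16 + 2 = 34 (decimal)
Compute 5 × 34 = 170
170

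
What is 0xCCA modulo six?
Convert 0xCCA (hexadecimal) → 12×256 + 12×16 + 10 = 3274 (decimal)
Convert six (English words) → 6 (decimal)
Compute 3274 mod 6 = 4
4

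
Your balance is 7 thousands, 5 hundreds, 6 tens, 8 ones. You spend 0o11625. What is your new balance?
Convert 7 thousands, 5 hundreds, 6 tens, 8 ones (place-value notation) → 7×1000 + 5×100 + 6×10 + 8 = 7568 (decimal)
Convert 0o11625 (octal) → 1×4096 + 1×512 + 6×64 + 2×8 + 5 = 5013 (decimal)
Compute 7568 - 5013 = 2555
2555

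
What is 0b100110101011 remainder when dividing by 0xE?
Convert 0b100110101011 (binary) → 2048 + 256 + 128 + 32 + 8 + 2 + 1 = 2475 (decimal)
Convert 0xE (hexadecimal) → 14 (decimal)
Compute 2475 mod 14 = 11
11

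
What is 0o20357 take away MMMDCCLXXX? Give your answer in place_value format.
Convert 0o20357 (octal) → 2×4096 + 3×64 + 5×8 + 7 = 8431 (decimal)
Convert MMMDCCLXXX (Roman numeral) → 1000 + 1000 + 1000 + 500 + 100 + 100 + 50 + 10 + 10 + 10 = 3780 (decimal)
Compute 8431 - 3780 = 4651
Convert 4651 (decimal) → 4651 = 4×1000 + 6×100 + 5×10 + 1 → 4 thousands, 6 hundreds, 5 tens, 1 one (place-value notation)
4 thousands, 6 hundreds, 5 tens, 1 one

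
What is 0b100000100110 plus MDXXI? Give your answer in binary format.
Convert 0b100000100110 (binary) → 2048 + 32 + 4 + 2 = 2086 (decimal)
Convert MDXXI (Roman numeral) → 1000 + 500 + 10 + 10 + 1 = 1521 (decimal)
Compute 2086 + 1521 = 3607
Convert 3607 (decimal) → 3607 = 2048 + 1024 + 512 + 16 + 4 + 2 + 1 → 0b111000010111 (binary)
0b111000010111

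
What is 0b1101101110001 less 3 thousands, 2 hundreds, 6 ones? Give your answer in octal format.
Convert 0b1101101110001 (binary) → 4096 + 2048 + 512 + 256 + 64 + 32 + 16 + 1 = 7025 (decimal)
Convert 3 thousands, 2 hundreds, 6 ones (place-value notation) → 3×1000 + 2×100 + 6 = 3206 (decimal)
Compute 7025 - 3206 = 3819
Convert 3819 (decimal) → 3819 = 7×512 + 3×64 + 5×8 + 3 → 0o7353 (octal)
0o7353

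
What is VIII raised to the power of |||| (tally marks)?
Convert VIII (Roman numeral) → 5 + 1 + 1 + 1 = 8 (decimal)
Convert |||| (tally marks) → 4 (decimal)
Compute 8 ^ 4 = 4096
4096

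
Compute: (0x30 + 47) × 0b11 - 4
Convert 0x30 (hexadecimal) → 3×16 = 48 (decimal)
Convert 0b11 (binary) → 2 + 1 = 3 (decimal)
Expression in decimal: (48 + 47) × 3 - 4
Parentheses first: 48 + 47 = 95
Multiply: 95 × 3 = 285
Subtract: 285 - 4 = 281
281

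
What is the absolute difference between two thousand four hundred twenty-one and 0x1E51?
Convert two thousand four hundred twenty-one (English words) → 2×1000 + 4×100 + 21 = 2421 (decimal)
Convert 0x1E51 (hexadecimal) → 1×4096 + 14×256 + 5×16 + 1 = 7761 (decimal)
Compute |2421 - 7761| = 5340
5340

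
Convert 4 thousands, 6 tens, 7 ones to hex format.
Convert 4 thousands, 6 tens, 7 ones (place-value notation) → 4×1000 + 6×10 + 7 = 4067 (decimal)
Convert 4067 (decimal) → 4067 = 15×256 + 14×16 + 3 → 0xFE3 (hexadecimal)
0xFE3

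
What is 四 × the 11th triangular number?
Convert 四 (Chinese numeral) → 4 (decimal)
Convert the 11th triangular number (triangular index) → 11×12/2 = 66 (decimal)
Compute 4 × 66 = 264
264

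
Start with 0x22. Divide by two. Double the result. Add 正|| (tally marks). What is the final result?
Convert 0x22 (hexadecimal) → 2×16 + 2 = 34 (decimal)
Start: 34
Convert two (English words) → 2 (decimal)
34 ÷ 2 = 17
17 × 2 = 34
Convert 正|| (tally marks) → 5 + 2 = 7 (decimal)
34 + 7 = 41
41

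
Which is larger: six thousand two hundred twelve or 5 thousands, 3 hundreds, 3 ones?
Convert six thousand two hundred twelve (English words) → 6×1000 + 2×100 + 12 = 6212 (decimal)
Convert 5 thousands, 3 hundreds, 3 ones (place-value notation) → 5×1000 + 3×100 + 3 = 5303 (decimal)
Compare 6212 vs 5303: larger = 6212
6212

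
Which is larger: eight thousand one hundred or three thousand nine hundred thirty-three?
Convert eight thousand one hundred (English words) → 8×1000 + 1×100 = 8100 (decimal)
Convert three thousand nine hundred thirty-three (English words) → 3×1000 + 9×100 + 33 = 3933 (decimal)
Compare 8100 vs 3933: larger = 8100
8100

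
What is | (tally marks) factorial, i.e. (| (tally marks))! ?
Convert | (tally marks) → 1 (decimal)
Compute 1! = 1
1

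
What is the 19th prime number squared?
The 19th prime number = 67
Compute 67² = 67 × 67 = 4489
4489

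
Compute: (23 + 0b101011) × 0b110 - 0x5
Convert 0b101011 (binary) → 32 + 8 + 2 + 1 = 43 (decimal)
Convert 0b110 (binary) → 4 + 2 = 6 (decimal)
Convert 0x5 (hexadecimal) → 5 (decimal)
Expression in decimal: (23 + 43) × 6 - 5
Parentheses first: 23 + 43 = 66
Multiply: 66 × 6 = 396
Subtract: 396 - 5 = 391
391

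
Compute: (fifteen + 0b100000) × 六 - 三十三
Convert fifteen (English words) → 15 (decimal)
Convert 0b100000 (binary) → 32 (decimal)
Convert 六 (Chinese numeral) → 6 (decimal)
Convert 三十三 (Chinese numeral) → 3×10 + 3 = 33 (decimal)
Expression in decimal: (15 + 32) × 6 - 33
Parentheses first: 15 + 32 = 47
Multiply: 47 × 6 = 282
Subtract: 282 - 33 = 249
249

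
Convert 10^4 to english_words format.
Convert 10^4 (power) → 10000 (decimal)
Convert 10000 (decimal) → 10000 = 10×1000 → ten thousand (English words)
ten thousand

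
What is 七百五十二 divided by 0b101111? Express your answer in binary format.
Convert 七百五十二 (Chinese numeral) → 7×100 + 5×10 + 2 = 752 (decimal)
Convert 0b101111 (binary) → 32 + 8 + 4 + 2 + 1 = 47 (decimal)
Compute 752 ÷ 47 = 16
Convert 16 (decimal) → 0b10000 (binary)
0b10000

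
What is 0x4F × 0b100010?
Convert 0x4F (hexadecimal) → 4×16 + 15 = 79 (decimal)
Convert 0b100010 (binary) → 32 + 2 = 34 (decimal)
Compute 79 × 34 = 2686
2686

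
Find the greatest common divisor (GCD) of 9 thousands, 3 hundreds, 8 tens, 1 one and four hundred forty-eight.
Convert 9 thousands, 3 hundreds, 8 tens, 1 one (place-value notation) → 9×1000 + 3×100 + 8×10 + 1 = 9381 (decimal)
Convert four hundred forty-eight (English words) → 4×100 + 48 = 448 (decimal)
Compute gcd(9381, 448) = 1
1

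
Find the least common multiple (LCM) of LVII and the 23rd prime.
Convert LVII (Roman numeral) → 50 + 5 + 1 + 1 = 57 (decimal)
Convert the 23rd prime (prime index) → 83 (decimal)
Compute lcm(57, 83) = 4731
4731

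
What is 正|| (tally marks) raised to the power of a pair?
Convert 正|| (tally marks) → 5 + 2 = 7 (decimal)
Convert a pair (colloquial) → 2 (decimal)
Compute 7 ^ 2 = 49
49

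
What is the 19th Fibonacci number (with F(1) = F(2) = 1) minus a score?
The 19th Fibonacci number (with F(1) = F(2) = 1) = 4181
Convert a score (colloquial) → 20 (decimal)
Compute 4181 - 20 = 4161
4161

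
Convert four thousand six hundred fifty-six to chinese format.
Convert four thousand six hundred fifty-six (English words) → 4×1000 + 6×100 + 56 = 4656 (decimal)
Convert 4656 (decimal) → 4656 = 4×1000 + 6×100 + 5×10 + 6 → 四千六百五十六 (Chinese numeral)
四千六百五十六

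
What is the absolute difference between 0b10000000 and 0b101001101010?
Convert 0b10000000 (binary) → 128 (decimal)
Convert 0b101001101010 (binary) → 2048 + 512 + 64 + 32 + 8 + 2 = 2666 (decimal)
Compute |128 - 2666| = 2538
2538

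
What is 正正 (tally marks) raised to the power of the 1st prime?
Convert 正正 (tally marks) → 5 + 5 = 10 (decimal)
Convert the 1st prime (prime index) → 2 (decimal)
Compute 10 ^ 2 = 100
100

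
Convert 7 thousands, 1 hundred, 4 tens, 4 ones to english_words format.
Convert 7 thousands, 1 hundred, 4 tens, 4 ones (place-value notation) → 7×1000 + 1×100 + 4×10 + 4 = 7144 (decimal)
Convert 7144 (decimal) → 7144 = 7×1000 + 1×100 + 44 → seven thousand one hundred forty-four (English words)
seven thousand one hundred forty-four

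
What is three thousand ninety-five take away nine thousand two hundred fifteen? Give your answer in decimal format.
Convert three thousand ninety-five (English words) → 3×1000 + 95 = 3095 (decimal)
Convert nine thousand two hundred fifteen (English words) → 9×1000 + 2×100 + 15 = 9215 (decimal)
Compute 3095 - 9215 = -6120
-6120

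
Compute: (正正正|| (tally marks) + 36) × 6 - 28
Convert 正正正|| (tally marks) → 5 + 5 + 5 + 2 = 17 (decimal)
Expression in decimal: (17 + 36) × 6 - 28
Parentheses first: 17 + 36 = 53
Multiply: 53 × 6 = 318
Subtract: 318 - 28 = 290
290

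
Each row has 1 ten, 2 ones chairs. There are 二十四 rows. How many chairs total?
Convert 1 ten, 2 ones (place-value notation) → 1×10 + 2 = 12 (decimal)
Convert 二十四 (Chinese numeral) → 2×10 + 4 = 24 (decimal)
Compute 12 × 24 = 288
288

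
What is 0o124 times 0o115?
Convert 0o124 (octal) → 1×64 + 2×8 + 4 = 84 (decimal)
Convert 0o115 (octal) → 1×64 + 1×8 + 5 = 77 (decimal)
Compute 84 × 77 = 6468
6468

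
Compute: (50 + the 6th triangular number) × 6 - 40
Convert the 6th triangular number (triangular index) → 6×7/2 = 21 (decimal)
Expression in decimal: (50 + 21) × 6 - 40
Parentheses first: 50 + 21 = 71
Multiply: 71 × 6 = 426
Subtract: 426 - 40 = 386
386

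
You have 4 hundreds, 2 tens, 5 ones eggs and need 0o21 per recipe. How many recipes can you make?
Convert 4 hundreds, 2 tens, 5 ones (place-value notation) → 4×100 + 2×10 + 5 = 425 (decimal)
Convert 0o21 (octal) → 2×8 + 1 = 17 (decimal)
Compute 425 ÷ 17 = 25
25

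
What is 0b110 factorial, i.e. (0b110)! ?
Convert 0b110 (binary) → 4 + 2 = 6 (decimal)
Compute 6! = 720
720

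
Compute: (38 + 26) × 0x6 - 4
Convert 0x6 (hexadecimal) → 6 (decimal)
Expression in decimal: (38 + 26) × 6 - 4
Parentheses first: 38 + 26 = 64
Multiply: 64 × 6 = 384
Subtract: 384 - 4 = 380
380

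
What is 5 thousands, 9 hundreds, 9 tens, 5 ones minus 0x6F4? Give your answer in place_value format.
Convert 5 thousands, 9 hundreds, 9 tens, 5 ones (place-value notation) → 5×1000 + 9×100 + 9×10 + 5 = 5995 (decimal)
Convert 0x6F4 (hexadecimal) → 6×256 + 15×16 + 4 = 1780 (decimal)
Compute 5995 - 1780 = 4215
Convert 4215 (decimal) → 4215 = 4×1000 + 2×100 + 1×10 + 5 → 4 thousands, 2 hundreds, 1 ten, 5 ones (place-value notation)
4 thousands, 2 hundreds, 1 ten, 5 ones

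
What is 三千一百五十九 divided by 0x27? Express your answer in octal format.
Convert 三千一百五十九 (Chinese numeral) → 3×1000 + 1×100 + 5×10 + 9 = 3159 (decimal)
Convert 0x27 (hexadecimal) → 2×16 + 7 = 39 (decimal)
Compute 3159 ÷ 39 = 81
Convert 81 (decimal) → 81 = 1×64 + 2×8 + 1 → 0o121 (octal)
0o121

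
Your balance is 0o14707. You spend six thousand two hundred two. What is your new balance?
Convert 0o14707 (octal) → 1×4096 + 4×512 + 7×64 + 7 = 6599 (decimal)
Convert six thousand two hundred two (English words) → 6×1000 + 2×100 + 2 = 6202 (decimal)
Compute 6599 - 6202 = 397
397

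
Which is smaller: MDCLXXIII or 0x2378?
Convert MDCLXXIII (Roman numeral) → 1000 + 500 + 100 + 50 + 10 + 10 + 1 + 1 + 1 = 1673 (decimal)
Convert 0x2378 (hexadecimal) → 2×4096 + 3×256 + 7×16 + 8 = 9080 (decimal)
Compare 1673 vs 9080: smaller = 1673
1673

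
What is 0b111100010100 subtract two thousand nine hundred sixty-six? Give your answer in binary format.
Convert 0b111100010100 (binary) → 2048 + 1024 + 512 + 256 + 16 + 4 = 3860 (decimal)
Convert two thousand nine hundred sixty-six (English words) → 2×1000 + 9×100 + 66 = 2966 (decimal)
Compute 3860 - 2966 = 894
Convert 894 (decimal) → 894 = 512 + 256 + 64 + 32 + 16 + 8 + 4 + 2 → 0b1101111110 (binary)
0b1101111110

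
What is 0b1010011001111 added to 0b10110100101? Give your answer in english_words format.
Convert 0b1010011001111 (binary) → 4096 + 1024 + 128 + 64 + 8 + 4 + 2 + 1 = 5327 (decimal)
Convert 0b10110100101 (binary) → 1024 + 256 + 128 + 32 + 4 + 1 = 1445 (decimal)
Compute 5327 + 1445 = 6772
Convert 6772 (decimal) → 6772 = 6×1000 + 7×100 + 72 → six thousand seven hundred seventy-two (English words)
six thousand seven hundred seventy-two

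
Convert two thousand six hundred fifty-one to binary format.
Convert two thousand six hundred fifty-one (English words) → 2×1000 + 6×100 + 51 = 2651 (decimal)
Convert 2651 (decimal) → 2651 = 2048 + 512 + 64 + 16 + 8 + 2 + 1 → 0b101001011011 (binary)
0b101001011011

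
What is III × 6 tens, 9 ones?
Convert III (Roman numeral) → 1 + 1 + 1 = 3 (decimal)
Convert 6 tens, 9 ones (place-value notation) → 6×10 + 9 = 69 (decimal)
Compute 3 × 69 = 207
207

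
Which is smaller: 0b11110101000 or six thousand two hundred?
Convert 0b11110101000 (binary) → 1024 + 512 + 256 + 128 + 32 + 8 = 1960 (decimal)
Convert six thousand two hundred (English words) → 6×1000 + 2×100 = 6200 (decimal)
Compare 1960 vs 6200: smaller = 1960
1960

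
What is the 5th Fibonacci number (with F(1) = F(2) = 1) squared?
The 5th Fibonacci number (with F(1) = F(2) = 1): 1, 1, 2, 3, 5 → 5
Compute 5² = 5 × 5 = 25
25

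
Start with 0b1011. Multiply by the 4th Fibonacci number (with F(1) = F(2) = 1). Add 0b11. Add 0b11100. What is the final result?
Convert 0b1011 (binary) → 8 + 2 + 1 = 11 (decimal)
Start: 11
Convert the 4th Fibonacci number (with F(1) = F(2) = 1) (Fibonacci index) → 1, 1, 2, 3 → 3 (decimal)
11 × 3 = 33
Convert 0b11 (binary) → 2 + 1 = 3 (decimal)
33 + 3 = 36
Convert 0b11100 (binary) → 16 + 8 + 4 = 28 (decimal)
36 + 28 = 64
64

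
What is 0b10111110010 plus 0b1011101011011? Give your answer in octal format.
Convert 0b10111110010 (binary) → 1024 + 256 + 128 + 64 + 32 + 16 + 2 = 1522 (decimal)
Convert 0b1011101011011 (binary) → 4096 + 1024 + 512 + 256 + 64 + 16 + 8 + 2 + 1 = 5979 (decimal)
Compute 1522 + 5979 = 7501
Convert 7501 (decimal) → 7501 = 1×4096 + 6×512 + 5×64 + 1×8 + 5 → 0o16515 (octal)
0o16515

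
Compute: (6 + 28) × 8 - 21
Parentheses first: 6 + 28 = 34
Multiply: 34 × 8 = 272
Subtract: 272 - 21 = 251
251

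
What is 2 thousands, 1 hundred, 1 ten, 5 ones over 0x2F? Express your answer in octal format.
Convert 2 thousands, 1 hundred, 1 ten, 5 ones (place-value notation) → 2×1000 + 1×100 + 1×10 + 5 = 2115 (decimal)
Convert 0x2F (hexadecimal) → 2×16 + 15 = 47 (decimal)
Compute 2115 ÷ 47 = 45
Convert 45 (decimal) → 45 = 5×8 + 5 → 0o55 (octal)
0o55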